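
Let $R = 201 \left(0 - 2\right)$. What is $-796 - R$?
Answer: $-394$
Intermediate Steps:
$R = -402$ ($R = 201 \left(0 - 2\right) = 201 \left(-2\right) = -402$)
$-796 - R = -796 - -402 = -796 + 402 = -394$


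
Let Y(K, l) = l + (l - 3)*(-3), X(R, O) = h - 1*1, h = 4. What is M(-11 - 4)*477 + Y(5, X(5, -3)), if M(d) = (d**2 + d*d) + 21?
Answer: 224670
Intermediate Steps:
X(R, O) = 3 (X(R, O) = 4 - 1*1 = 4 - 1 = 3)
Y(K, l) = 9 - 2*l (Y(K, l) = l + (-3 + l)*(-3) = l + (9 - 3*l) = 9 - 2*l)
M(d) = 21 + 2*d**2 (M(d) = (d**2 + d**2) + 21 = 2*d**2 + 21 = 21 + 2*d**2)
M(-11 - 4)*477 + Y(5, X(5, -3)) = (21 + 2*(-11 - 4)**2)*477 + (9 - 2*3) = (21 + 2*(-15)**2)*477 + (9 - 6) = (21 + 2*225)*477 + 3 = (21 + 450)*477 + 3 = 471*477 + 3 = 224667 + 3 = 224670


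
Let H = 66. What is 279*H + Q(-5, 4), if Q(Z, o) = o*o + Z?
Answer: 18425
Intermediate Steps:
Q(Z, o) = Z + o² (Q(Z, o) = o² + Z = Z + o²)
279*H + Q(-5, 4) = 279*66 + (-5 + 4²) = 18414 + (-5 + 16) = 18414 + 11 = 18425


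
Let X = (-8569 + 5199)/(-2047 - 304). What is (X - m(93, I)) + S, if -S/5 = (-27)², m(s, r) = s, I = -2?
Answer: -8784668/2351 ≈ -3736.6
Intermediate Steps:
S = -3645 (S = -5*(-27)² = -5*729 = -3645)
X = 3370/2351 (X = -3370/(-2351) = -3370*(-1/2351) = 3370/2351 ≈ 1.4334)
(X - m(93, I)) + S = (3370/2351 - 1*93) - 3645 = (3370/2351 - 93) - 3645 = -215273/2351 - 3645 = -8784668/2351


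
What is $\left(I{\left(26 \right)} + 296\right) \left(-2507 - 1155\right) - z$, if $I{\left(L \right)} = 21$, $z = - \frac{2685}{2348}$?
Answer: $- \frac{2725682507}{2348} \approx -1.1609 \cdot 10^{6}$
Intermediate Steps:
$z = - \frac{2685}{2348}$ ($z = \left(-2685\right) \frac{1}{2348} = - \frac{2685}{2348} \approx -1.1435$)
$\left(I{\left(26 \right)} + 296\right) \left(-2507 - 1155\right) - z = \left(21 + 296\right) \left(-2507 - 1155\right) - - \frac{2685}{2348} = 317 \left(-3662\right) + \frac{2685}{2348} = -1160854 + \frac{2685}{2348} = - \frac{2725682507}{2348}$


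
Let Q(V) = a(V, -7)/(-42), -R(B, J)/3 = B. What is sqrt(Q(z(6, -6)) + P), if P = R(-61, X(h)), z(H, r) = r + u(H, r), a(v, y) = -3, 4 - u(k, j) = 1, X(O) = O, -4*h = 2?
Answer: sqrt(35882)/14 ≈ 13.530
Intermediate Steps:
h = -1/2 (h = -1/4*2 = -1/2 ≈ -0.50000)
u(k, j) = 3 (u(k, j) = 4 - 1*1 = 4 - 1 = 3)
z(H, r) = 3 + r (z(H, r) = r + 3 = 3 + r)
R(B, J) = -3*B
Q(V) = 1/14 (Q(V) = -3/(-42) = -3*(-1/42) = 1/14)
P = 183 (P = -3*(-61) = 183)
sqrt(Q(z(6, -6)) + P) = sqrt(1/14 + 183) = sqrt(2563/14) = sqrt(35882)/14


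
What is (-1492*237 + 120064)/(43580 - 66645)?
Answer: 46708/4613 ≈ 10.125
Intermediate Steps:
(-1492*237 + 120064)/(43580 - 66645) = (-353604 + 120064)/(-23065) = -233540*(-1/23065) = 46708/4613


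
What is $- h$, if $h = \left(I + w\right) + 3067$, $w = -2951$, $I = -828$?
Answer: $712$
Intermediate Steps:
$h = -712$ ($h = \left(-828 - 2951\right) + 3067 = -3779 + 3067 = -712$)
$- h = \left(-1\right) \left(-712\right) = 712$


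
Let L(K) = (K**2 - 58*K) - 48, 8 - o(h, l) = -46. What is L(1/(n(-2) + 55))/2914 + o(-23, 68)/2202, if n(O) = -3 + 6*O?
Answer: 12924927/1711100800 ≈ 0.0075536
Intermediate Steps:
o(h, l) = 54 (o(h, l) = 8 - 1*(-46) = 8 + 46 = 54)
L(K) = -48 + K**2 - 58*K
L(1/(n(-2) + 55))/2914 + o(-23, 68)/2202 = (-48 + (1/((-3 + 6*(-2)) + 55))**2 - 58/((-3 + 6*(-2)) + 55))/2914 + 54/2202 = (-48 + (1/((-3 - 12) + 55))**2 - 58/((-3 - 12) + 55))*(1/2914) + 54*(1/2202) = (-48 + (1/(-15 + 55))**2 - 58/(-15 + 55))*(1/2914) + 9/367 = (-48 + (1/40)**2 - 58/40)*(1/2914) + 9/367 = (-48 + (1/40)**2 - 58*1/40)*(1/2914) + 9/367 = (-48 + 1/1600 - 29/20)*(1/2914) + 9/367 = -79119/1600*1/2914 + 9/367 = -79119/4662400 + 9/367 = 12924927/1711100800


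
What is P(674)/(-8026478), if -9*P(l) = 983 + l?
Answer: 1657/72238302 ≈ 2.2938e-5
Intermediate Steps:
P(l) = -983/9 - l/9 (P(l) = -(983 + l)/9 = -983/9 - l/9)
P(674)/(-8026478) = (-983/9 - ⅑*674)/(-8026478) = (-983/9 - 674/9)*(-1/8026478) = -1657/9*(-1/8026478) = 1657/72238302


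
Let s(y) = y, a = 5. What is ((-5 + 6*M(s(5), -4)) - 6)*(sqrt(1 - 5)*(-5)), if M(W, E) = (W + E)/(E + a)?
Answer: 50*I ≈ 50.0*I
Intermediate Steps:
M(W, E) = (E + W)/(5 + E) (M(W, E) = (W + E)/(E + 5) = (E + W)/(5 + E))
((-5 + 6*M(s(5), -4)) - 6)*(sqrt(1 - 5)*(-5)) = ((-5 + 6*((-4 + 5)/(5 - 4))) - 6)*(sqrt(1 - 5)*(-5)) = ((-5 + 6*(1/1)) - 6)*(sqrt(-4)*(-5)) = ((-5 + 6*(1*1)) - 6)*((2*I)*(-5)) = ((-5 + 6*1) - 6)*(-10*I) = ((-5 + 6) - 6)*(-10*I) = (1 - 6)*(-10*I) = -(-50)*I = 50*I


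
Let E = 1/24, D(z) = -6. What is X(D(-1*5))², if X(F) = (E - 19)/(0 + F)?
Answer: 207025/20736 ≈ 9.9838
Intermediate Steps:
E = 1/24 ≈ 0.041667
X(F) = -455/(24*F) (X(F) = (1/24 - 19)/(0 + F) = -455/(24*F))
X(D(-1*5))² = (-455/24/(-6))² = (-455/24*(-⅙))² = (455/144)² = 207025/20736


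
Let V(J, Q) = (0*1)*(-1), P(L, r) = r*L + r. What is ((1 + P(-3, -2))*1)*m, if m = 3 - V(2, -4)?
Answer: 15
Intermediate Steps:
P(L, r) = r + L*r (P(L, r) = L*r + r = r + L*r)
V(J, Q) = 0 (V(J, Q) = 0*(-1) = 0)
m = 3 (m = 3 - 1*0 = 3 + 0 = 3)
((1 + P(-3, -2))*1)*m = ((1 - 2*(1 - 3))*1)*3 = ((1 - 2*(-2))*1)*3 = ((1 + 4)*1)*3 = (5*1)*3 = 5*3 = 15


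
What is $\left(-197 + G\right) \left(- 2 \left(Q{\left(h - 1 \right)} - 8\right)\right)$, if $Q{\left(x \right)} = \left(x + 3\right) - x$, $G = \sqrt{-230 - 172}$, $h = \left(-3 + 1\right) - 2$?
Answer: $-1970 + 10 i \sqrt{402} \approx -1970.0 + 200.5 i$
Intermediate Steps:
$h = -4$ ($h = -2 - 2 = -4$)
$G = i \sqrt{402}$ ($G = \sqrt{-402} = i \sqrt{402} \approx 20.05 i$)
$Q{\left(x \right)} = 3$ ($Q{\left(x \right)} = \left(3 + x\right) - x = 3$)
$\left(-197 + G\right) \left(- 2 \left(Q{\left(h - 1 \right)} - 8\right)\right) = \left(-197 + i \sqrt{402}\right) \left(- 2 \left(3 - 8\right)\right) = \left(-197 + i \sqrt{402}\right) \left(\left(-2\right) \left(-5\right)\right) = \left(-197 + i \sqrt{402}\right) 10 = -1970 + 10 i \sqrt{402}$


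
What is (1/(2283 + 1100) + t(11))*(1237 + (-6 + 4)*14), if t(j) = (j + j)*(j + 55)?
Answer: 5938749453/3383 ≈ 1.7555e+6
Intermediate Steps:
t(j) = 2*j*(55 + j) (t(j) = (2*j)*(55 + j) = 2*j*(55 + j))
(1/(2283 + 1100) + t(11))*(1237 + (-6 + 4)*14) = (1/(2283 + 1100) + 2*11*(55 + 11))*(1237 + (-6 + 4)*14) = (1/3383 + 2*11*66)*(1237 - 2*14) = (1/3383 + 1452)*(1237 - 28) = (4912117/3383)*1209 = 5938749453/3383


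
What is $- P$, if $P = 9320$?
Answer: $-9320$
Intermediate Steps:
$- P = \left(-1\right) 9320 = -9320$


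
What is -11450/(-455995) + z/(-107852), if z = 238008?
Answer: -5364777628/2458998637 ≈ -2.1817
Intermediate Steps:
-11450/(-455995) + z/(-107852) = -11450/(-455995) + 238008/(-107852) = -11450*(-1/455995) + 238008*(-1/107852) = 2290/91199 - 59502/26963 = -5364777628/2458998637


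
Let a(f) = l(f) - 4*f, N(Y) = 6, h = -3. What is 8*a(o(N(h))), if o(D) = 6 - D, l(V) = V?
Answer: 0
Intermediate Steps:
a(f) = -3*f (a(f) = f - 4*f = -3*f)
8*a(o(N(h))) = 8*(-3*(6 - 1*6)) = 8*(-3*(6 - 6)) = 8*(-3*0) = 8*0 = 0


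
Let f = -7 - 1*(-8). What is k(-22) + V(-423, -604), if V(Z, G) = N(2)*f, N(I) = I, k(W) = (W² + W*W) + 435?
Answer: 1405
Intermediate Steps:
k(W) = 435 + 2*W² (k(W) = (W² + W²) + 435 = 2*W² + 435 = 435 + 2*W²)
f = 1 (f = -7 + 8 = 1)
V(Z, G) = 2 (V(Z, G) = 2*1 = 2)
k(-22) + V(-423, -604) = (435 + 2*(-22)²) + 2 = (435 + 2*484) + 2 = (435 + 968) + 2 = 1403 + 2 = 1405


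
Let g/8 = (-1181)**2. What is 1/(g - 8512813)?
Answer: 1/2645275 ≈ 3.7803e-7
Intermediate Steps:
g = 11158088 (g = 8*(-1181)**2 = 8*1394761 = 11158088)
1/(g - 8512813) = 1/(11158088 - 8512813) = 1/2645275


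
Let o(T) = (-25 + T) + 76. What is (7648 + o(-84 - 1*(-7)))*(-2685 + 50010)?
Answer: 360711150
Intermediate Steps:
o(T) = 51 + T
(7648 + o(-84 - 1*(-7)))*(-2685 + 50010) = (7648 + (51 + (-84 - 1*(-7))))*(-2685 + 50010) = (7648 + (51 + (-84 + 7)))*47325 = (7648 + (51 - 77))*47325 = (7648 - 26)*47325 = 7622*47325 = 360711150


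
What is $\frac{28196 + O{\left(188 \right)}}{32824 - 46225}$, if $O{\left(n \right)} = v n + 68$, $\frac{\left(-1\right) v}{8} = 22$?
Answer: $\frac{536}{1489} \approx 0.35997$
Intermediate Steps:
$v = -176$ ($v = \left(-8\right) 22 = -176$)
$O{\left(n \right)} = 68 - 176 n$ ($O{\left(n \right)} = - 176 n + 68 = 68 - 176 n$)
$\frac{28196 + O{\left(188 \right)}}{32824 - 46225} = \frac{28196 + \left(68 - 33088\right)}{32824 - 46225} = \frac{28196 + \left(68 - 33088\right)}{-13401} = \left(28196 - 33020\right) \left(- \frac{1}{13401}\right) = \left(-4824\right) \left(- \frac{1}{13401}\right) = \frac{536}{1489}$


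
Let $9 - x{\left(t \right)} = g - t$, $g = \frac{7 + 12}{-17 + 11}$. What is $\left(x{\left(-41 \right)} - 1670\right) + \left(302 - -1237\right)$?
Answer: $- \frac{959}{6} \approx -159.83$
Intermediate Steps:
$g = - \frac{19}{6}$ ($g = \frac{19}{-6} = 19 \left(- \frac{1}{6}\right) = - \frac{19}{6} \approx -3.1667$)
$x{\left(t \right)} = \frac{73}{6} + t$ ($x{\left(t \right)} = 9 - \left(- \frac{19}{6} - t\right) = 9 + \left(\frac{19}{6} + t\right) = \frac{73}{6} + t$)
$\left(x{\left(-41 \right)} - 1670\right) + \left(302 - -1237\right) = \left(\left(\frac{73}{6} - 41\right) - 1670\right) + \left(302 - -1237\right) = \left(- \frac{173}{6} - 1670\right) + \left(302 + 1237\right) = - \frac{10193}{6} + 1539 = - \frac{959}{6}$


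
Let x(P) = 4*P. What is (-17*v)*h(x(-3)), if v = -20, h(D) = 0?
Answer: 0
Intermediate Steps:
(-17*v)*h(x(-3)) = -17*(-20)*0 = 340*0 = 0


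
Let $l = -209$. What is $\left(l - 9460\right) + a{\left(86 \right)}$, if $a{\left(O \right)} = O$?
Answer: $-9583$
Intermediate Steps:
$\left(l - 9460\right) + a{\left(86 \right)} = \left(-209 - 9460\right) + 86 = -9669 + 86 = -9583$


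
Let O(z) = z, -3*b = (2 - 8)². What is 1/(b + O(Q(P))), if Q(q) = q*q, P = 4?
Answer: ¼ ≈ 0.25000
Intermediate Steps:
Q(q) = q²
b = -12 (b = -(2 - 8)²/3 = -⅓*(-6)² = -⅓*36 = -12)
1/(b + O(Q(P))) = 1/(-12 + 4²) = 1/(-12 + 16) = 1/4 = ¼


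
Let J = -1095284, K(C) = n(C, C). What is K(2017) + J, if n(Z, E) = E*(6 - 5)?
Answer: -1093267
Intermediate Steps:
n(Z, E) = E (n(Z, E) = E*1 = E)
K(C) = C
K(2017) + J = 2017 - 1095284 = -1093267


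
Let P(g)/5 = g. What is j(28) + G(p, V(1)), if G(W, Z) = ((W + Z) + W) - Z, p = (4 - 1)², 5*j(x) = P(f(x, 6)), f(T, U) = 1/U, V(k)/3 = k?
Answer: 109/6 ≈ 18.167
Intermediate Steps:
V(k) = 3*k
P(g) = 5*g
j(x) = ⅙ (j(x) = (5/6)/5 = (5*(⅙))/5 = (⅕)*(⅚) = ⅙)
p = 9 (p = 3² = 9)
G(W, Z) = 2*W (G(W, Z) = (Z + 2*W) - Z = 2*W)
j(28) + G(p, V(1)) = ⅙ + 2*9 = ⅙ + 18 = 109/6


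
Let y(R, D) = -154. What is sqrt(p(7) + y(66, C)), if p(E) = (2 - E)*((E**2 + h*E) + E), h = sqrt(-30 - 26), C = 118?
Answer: sqrt(-434 - 70*I*sqrt(14)) ≈ 6.0377 - 21.69*I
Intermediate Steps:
h = 2*I*sqrt(14) (h = sqrt(-56) = 2*I*sqrt(14) ≈ 7.4833*I)
p(E) = (2 - E)*(E + E**2 + 2*I*E*sqrt(14)) (p(E) = (2 - E)*((E**2 + (2*I*sqrt(14))*E) + E) = (2 - E)*((E**2 + 2*I*E*sqrt(14)) + E) = (2 - E)*(E + E**2 + 2*I*E*sqrt(14)))
sqrt(p(7) + y(66, C)) = sqrt(7*(2 + 7 - 1*7**2 + 4*I*sqrt(14) - 2*I*7*sqrt(14)) - 154) = sqrt(7*(2 + 7 - 1*49 + 4*I*sqrt(14) - 14*I*sqrt(14)) - 154) = sqrt(7*(2 + 7 - 49 + 4*I*sqrt(14) - 14*I*sqrt(14)) - 154) = sqrt(7*(-40 - 10*I*sqrt(14)) - 154) = sqrt((-280 - 70*I*sqrt(14)) - 154) = sqrt(-434 - 70*I*sqrt(14))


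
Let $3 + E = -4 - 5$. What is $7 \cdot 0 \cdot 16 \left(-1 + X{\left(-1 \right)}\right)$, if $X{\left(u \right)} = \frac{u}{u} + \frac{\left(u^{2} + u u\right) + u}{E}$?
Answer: $0$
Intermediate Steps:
$E = -12$ ($E = -3 - 9 = -12$)
$X{\left(u \right)} = 1 - \frac{u^{2}}{6} - \frac{u}{12}$ ($X{\left(u \right)} = \frac{u}{u} + \frac{\left(u^{2} + u u\right) + u}{-12} = 1 + \left(\left(u^{2} + u^{2}\right) + u\right) \left(- \frac{1}{12}\right) = 1 + \left(2 u^{2} + u\right) \left(- \frac{1}{12}\right) = 1 + \left(u + 2 u^{2}\right) \left(- \frac{1}{12}\right) = 1 - \left(\frac{u^{2}}{6} + \frac{u}{12}\right) = 1 - \frac{u^{2}}{6} - \frac{u}{12}$)
$7 \cdot 0 \cdot 16 \left(-1 + X{\left(-1 \right)}\right) = 7 \cdot 0 \cdot 16 \left(-1 - \left(- \frac{13}{12} + \frac{1}{6}\right)\right) = 0 \cdot 16 \left(-1 + \left(1 - \frac{1}{6} + \frac{1}{12}\right)\right) = 0 \left(-1 + \left(1 - \frac{1}{6} + \frac{1}{12}\right)\right) = 0 \left(-1 + \frac{11}{12}\right) = 0 \left(- \frac{1}{12}\right) = 0$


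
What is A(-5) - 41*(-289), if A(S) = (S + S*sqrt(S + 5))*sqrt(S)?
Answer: 11849 - 5*I*sqrt(5) ≈ 11849.0 - 11.18*I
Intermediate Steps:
A(S) = sqrt(S)*(S + S*sqrt(5 + S)) (A(S) = (S + S*sqrt(5 + S))*sqrt(S) = sqrt(S)*(S + S*sqrt(5 + S)))
A(-5) - 41*(-289) = (-5)**(3/2)*(1 + sqrt(5 - 5)) - 41*(-289) = (-5*I*sqrt(5))*(1 + sqrt(0)) + 11849 = (-5*I*sqrt(5))*(1 + 0) + 11849 = -5*I*sqrt(5)*1 + 11849 = -5*I*sqrt(5) + 11849 = 11849 - 5*I*sqrt(5)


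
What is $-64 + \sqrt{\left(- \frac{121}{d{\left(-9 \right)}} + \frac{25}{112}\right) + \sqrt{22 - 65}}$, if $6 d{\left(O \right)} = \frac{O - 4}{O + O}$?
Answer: $-64 + \frac{\sqrt{-133159481 + 132496 i \sqrt{43}}}{364} \approx -63.897 + 31.702 i$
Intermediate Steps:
$d{\left(O \right)} = \frac{-4 + O}{12 O}$ ($d{\left(O \right)} = \frac{\left(O - 4\right) \frac{1}{O + O}}{6} = \frac{\left(-4 + O\right) \frac{1}{2 O}}{6} = \frac{\frac{1}{2} \frac{1}{O} \left(-4 + O\right)}{6} = \frac{-4 + O}{12 O}$)
$-64 + \sqrt{\left(- \frac{121}{d{\left(-9 \right)}} + \frac{25}{112}\right) + \sqrt{22 - 65}} = -64 + \sqrt{\left(- \frac{121}{\frac{1}{12} \frac{1}{-9} \left(-4 - 9\right)} + \frac{25}{112}\right) + \sqrt{22 - 65}} = -64 + \sqrt{\left(- \frac{121}{\frac{1}{12} \left(- \frac{1}{9}\right) \left(-13\right)} + 25 \cdot \frac{1}{112}\right) + \sqrt{-43}} = -64 + \sqrt{\left(- \frac{121}{\frac{13}{108}} + \frac{25}{112}\right) + i \sqrt{43}} = -64 + \sqrt{\left(\left(-121\right) \frac{108}{13} + \frac{25}{112}\right) + i \sqrt{43}} = -64 + \sqrt{\left(- \frac{13068}{13} + \frac{25}{112}\right) + i \sqrt{43}} = -64 + \sqrt{- \frac{1463291}{1456} + i \sqrt{43}}$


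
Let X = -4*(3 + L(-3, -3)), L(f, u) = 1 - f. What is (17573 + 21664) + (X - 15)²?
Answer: 41086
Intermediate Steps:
X = -28 (X = -4*(3 + (1 - 1*(-3))) = -4*(3 + (1 + 3)) = -4*(3 + 4) = -4*7 = -28)
(17573 + 21664) + (X - 15)² = (17573 + 21664) + (-28 - 15)² = 39237 + (-43)² = 39237 + 1849 = 41086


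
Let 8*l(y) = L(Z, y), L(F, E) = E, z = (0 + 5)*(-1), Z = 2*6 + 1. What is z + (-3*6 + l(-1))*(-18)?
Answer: 1285/4 ≈ 321.25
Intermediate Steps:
Z = 13 (Z = 12 + 1 = 13)
z = -5 (z = 5*(-1) = -5)
l(y) = y/8
z + (-3*6 + l(-1))*(-18) = -5 + (-3*6 + (⅛)*(-1))*(-18) = -5 + (-18 - ⅛)*(-18) = -5 - 145/8*(-18) = -5 + 1305/4 = 1285/4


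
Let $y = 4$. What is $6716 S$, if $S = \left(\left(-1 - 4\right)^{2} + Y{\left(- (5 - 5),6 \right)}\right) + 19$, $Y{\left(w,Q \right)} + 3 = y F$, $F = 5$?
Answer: $409676$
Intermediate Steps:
$Y{\left(w,Q \right)} = 17$ ($Y{\left(w,Q \right)} = -3 + 4 \cdot 5 = -3 + 20 = 17$)
$S = 61$ ($S = \left(\left(-1 - 4\right)^{2} + 17\right) + 19 = \left(\left(-5\right)^{2} + 17\right) + 19 = \left(25 + 17\right) + 19 = 42 + 19 = 61$)
$6716 S = 6716 \cdot 61 = 409676$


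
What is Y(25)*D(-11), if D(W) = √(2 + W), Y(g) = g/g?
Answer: 3*I ≈ 3.0*I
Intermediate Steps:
Y(g) = 1
Y(25)*D(-11) = 1*√(2 - 11) = 1*√(-9) = 1*(3*I) = 3*I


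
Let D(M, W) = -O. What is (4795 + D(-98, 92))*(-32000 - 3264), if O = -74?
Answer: -171700416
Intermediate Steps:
D(M, W) = 74 (D(M, W) = -1*(-74) = 74)
(4795 + D(-98, 92))*(-32000 - 3264) = (4795 + 74)*(-32000 - 3264) = 4869*(-35264) = -171700416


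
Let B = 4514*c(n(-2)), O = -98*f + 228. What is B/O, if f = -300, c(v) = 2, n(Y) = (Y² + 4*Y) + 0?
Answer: 2257/7407 ≈ 0.30471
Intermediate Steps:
n(Y) = Y² + 4*Y
O = 29628 (O = -98*(-300) + 228 = 29400 + 228 = 29628)
B = 9028 (B = 4514*2 = 9028)
B/O = 9028/29628 = 9028*(1/29628) = 2257/7407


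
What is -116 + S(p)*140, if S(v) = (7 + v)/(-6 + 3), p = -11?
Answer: 212/3 ≈ 70.667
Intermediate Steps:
S(v) = -7/3 - v/3 (S(v) = (7 + v)/(-3) = (7 + v)*(-⅓) = -7/3 - v/3)
-116 + S(p)*140 = -116 + (-7/3 - ⅓*(-11))*140 = -116 + (-7/3 + 11/3)*140 = -116 + (4/3)*140 = -116 + 560/3 = 212/3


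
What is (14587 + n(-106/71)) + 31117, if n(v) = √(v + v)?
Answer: 45704 + 2*I*√3763/71 ≈ 45704.0 + 1.728*I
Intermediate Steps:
n(v) = √2*√v (n(v) = √(2*v) = √2*√v)
(14587 + n(-106/71)) + 31117 = (14587 + √2*√(-106/71)) + 31117 = (14587 + √2*(I*√7526/71)) + 31117 = (14587 + 2*I*√3763/71) + 31117 = 45704 + 2*I*√3763/71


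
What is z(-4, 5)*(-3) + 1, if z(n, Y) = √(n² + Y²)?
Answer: 1 - 3*√41 ≈ -18.209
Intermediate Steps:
z(n, Y) = √(Y² + n²)
z(-4, 5)*(-3) + 1 = √(5² + (-4)²)*(-3) + 1 = √(25 + 16)*(-3) + 1 = √41*(-3) + 1 = -3*√41 + 1 = 1 - 3*√41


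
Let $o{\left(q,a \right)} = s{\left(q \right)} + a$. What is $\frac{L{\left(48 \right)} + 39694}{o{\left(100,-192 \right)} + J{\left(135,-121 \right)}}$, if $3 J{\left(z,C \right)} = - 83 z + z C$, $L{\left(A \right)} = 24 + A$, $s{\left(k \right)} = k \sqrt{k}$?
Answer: $- \frac{19883}{4186} \approx -4.7499$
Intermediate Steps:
$s{\left(k \right)} = k^{\frac{3}{2}}$
$o{\left(q,a \right)} = a + q^{\frac{3}{2}}$ ($o{\left(q,a \right)} = q^{\frac{3}{2}} + a = a + q^{\frac{3}{2}}$)
$J{\left(z,C \right)} = - \frac{83 z}{3} + \frac{C z}{3}$ ($J{\left(z,C \right)} = \frac{- 83 z + z C}{3} = \frac{- 83 z + C z}{3} = - \frac{83 z}{3} + \frac{C z}{3}$)
$\frac{L{\left(48 \right)} + 39694}{o{\left(100,-192 \right)} + J{\left(135,-121 \right)}} = \frac{\left(24 + 48\right) + 39694}{\left(-192 + 100^{\frac{3}{2}}\right) + \frac{1}{3} \cdot 135 \left(-83 - 121\right)} = \frac{72 + 39694}{\left(-192 + 1000\right) + \frac{1}{3} \cdot 135 \left(-204\right)} = \frac{39766}{808 - 9180} = \frac{39766}{-8372} = 39766 \left(- \frac{1}{8372}\right) = - \frac{19883}{4186}$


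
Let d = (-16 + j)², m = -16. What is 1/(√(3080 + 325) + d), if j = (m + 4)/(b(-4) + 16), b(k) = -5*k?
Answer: 21609/5488996 - 81*√3405/5488996 ≈ 0.0030757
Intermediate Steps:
j = -⅓ (j = (-16 + 4)/(-5*(-4) + 16) = -12/(20 + 16) = -12/36 = -12*1/36 = -⅓ ≈ -0.33333)
d = 2401/9 (d = (-16 - ⅓)² = (-49/3)² = 2401/9 ≈ 266.78)
1/(√(3080 + 325) + d) = 1/(√(3080 + 325) + 2401/9) = 1/(√3405 + 2401/9) = 1/(2401/9 + √3405)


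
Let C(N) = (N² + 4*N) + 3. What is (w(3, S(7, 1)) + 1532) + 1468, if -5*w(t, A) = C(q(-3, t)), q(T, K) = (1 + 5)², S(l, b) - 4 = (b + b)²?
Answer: 13557/5 ≈ 2711.4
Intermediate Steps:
S(l, b) = 4 + 4*b² (S(l, b) = 4 + (b + b)² = 4 + (2*b)² = 4 + 4*b²)
q(T, K) = 36 (q(T, K) = 6² = 36)
C(N) = 3 + N² + 4*N
w(t, A) = -1443/5 (w(t, A) = -(3 + 36² + 4*36)/5 = -(3 + 1296 + 144)/5 = -⅕*1443 = -1443/5)
(w(3, S(7, 1)) + 1532) + 1468 = (-1443/5 + 1532) + 1468 = 6217/5 + 1468 = 13557/5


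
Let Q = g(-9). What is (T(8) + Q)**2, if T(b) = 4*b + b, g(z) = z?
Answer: 961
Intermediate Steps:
T(b) = 5*b
Q = -9
(T(8) + Q)**2 = (5*8 - 9)**2 = (40 - 9)**2 = 31**2 = 961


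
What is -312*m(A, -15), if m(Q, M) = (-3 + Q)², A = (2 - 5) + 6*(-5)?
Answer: -404352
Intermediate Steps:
A = -33 (A = -3 - 30 = -33)
-312*m(A, -15) = -312*(-3 - 33)² = -312*(-36)² = -312*1296 = -404352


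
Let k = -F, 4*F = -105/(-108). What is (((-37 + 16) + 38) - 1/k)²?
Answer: 546121/1225 ≈ 445.81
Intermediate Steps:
F = 35/144 (F = (-105/(-108))/4 = (-105*(-1/108))/4 = (¼)*(35/36) = 35/144 ≈ 0.24306)
k = -35/144 (k = -1*35/144 = -35/144 ≈ -0.24306)
(((-37 + 16) + 38) - 1/k)² = (((-37 + 16) + 38) - 1/(-35/144))² = ((-21 + 38) - 1*(-144/35))² = (17 + 144/35)² = (739/35)² = 546121/1225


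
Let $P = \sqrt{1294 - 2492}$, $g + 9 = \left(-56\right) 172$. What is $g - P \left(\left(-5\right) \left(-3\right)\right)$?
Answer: $-9641 - 15 i \sqrt{1198} \approx -9641.0 - 519.18 i$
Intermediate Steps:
$g = -9641$ ($g = -9 - 9632 = -9641$)
$P = i \sqrt{1198}$ ($P = \sqrt{-1198} = i \sqrt{1198} \approx 34.612 i$)
$g - P \left(\left(-5\right) \left(-3\right)\right) = -9641 - i \sqrt{1198} \left(\left(-5\right) \left(-3\right)\right) = -9641 - i \sqrt{1198} \cdot 15 = -9641 - 15 i \sqrt{1198}$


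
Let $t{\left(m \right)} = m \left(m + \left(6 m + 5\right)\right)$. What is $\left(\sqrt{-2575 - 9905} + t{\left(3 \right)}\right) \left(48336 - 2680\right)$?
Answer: $3561168 + 365248 i \sqrt{195} \approx 3.5612 \cdot 10^{6} + 5.1004 \cdot 10^{6} i$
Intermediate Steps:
$t{\left(m \right)} = m \left(5 + 7 m\right)$ ($t{\left(m \right)} = m \left(m + \left(5 + 6 m\right)\right) = m \left(5 + 7 m\right)$)
$\left(\sqrt{-2575 - 9905} + t{\left(3 \right)}\right) \left(48336 - 2680\right) = \left(\sqrt{-2575 - 9905} + 3 \left(5 + 7 \cdot 3\right)\right) \left(48336 - 2680\right) = \left(\sqrt{-12480} + 3 \left(5 + 21\right)\right) 45656 = \left(8 i \sqrt{195} + 3 \cdot 26\right) 45656 = \left(8 i \sqrt{195} + 78\right) 45656 = \left(78 + 8 i \sqrt{195}\right) 45656 = 3561168 + 365248 i \sqrt{195}$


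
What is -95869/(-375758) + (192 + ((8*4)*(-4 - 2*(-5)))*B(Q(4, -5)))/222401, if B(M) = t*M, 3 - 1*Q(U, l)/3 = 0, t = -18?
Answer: 9705930173/83568954958 ≈ 0.11614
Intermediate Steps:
Q(U, l) = 9 (Q(U, l) = 9 - 3*0 = 9 + 0 = 9)
B(M) = -18*M
-95869/(-375758) + (192 + ((8*4)*(-4 - 2*(-5)))*B(Q(4, -5)))/222401 = -95869/(-375758) + (192 + ((8*4)*(-4 - 2*(-5)))*(-18*9))/222401 = -95869*(-1/375758) + (192 + (32*(-4 + 10))*(-162))*(1/222401) = 95869/375758 + (192 + (32*6)*(-162))*(1/222401) = 95869/375758 + (192 + 192*(-162))*(1/222401) = 95869/375758 + (192 - 31104)*(1/222401) = 95869/375758 - 30912*1/222401 = 95869/375758 - 30912/222401 = 9705930173/83568954958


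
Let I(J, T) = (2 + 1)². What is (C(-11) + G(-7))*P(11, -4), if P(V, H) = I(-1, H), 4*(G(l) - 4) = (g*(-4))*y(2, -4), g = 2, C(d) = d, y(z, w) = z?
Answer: -99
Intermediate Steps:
G(l) = 0 (G(l) = 4 + ((2*(-4))*2)/4 = 4 + (-8*2)/4 = 4 + (¼)*(-16) = 4 - 4 = 0)
I(J, T) = 9 (I(J, T) = 3² = 9)
P(V, H) = 9
(C(-11) + G(-7))*P(11, -4) = (-11 + 0)*9 = -11*9 = -99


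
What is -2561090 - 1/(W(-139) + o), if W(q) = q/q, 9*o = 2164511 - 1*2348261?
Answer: -156859079227/61247 ≈ -2.5611e+6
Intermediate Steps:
o = -61250/3 (o = (2164511 - 1*2348261)/9 = (2164511 - 2348261)/9 = (⅑)*(-183750) = -61250/3 ≈ -20417.)
W(q) = 1
-2561090 - 1/(W(-139) + o) = -2561090 - 1/(1 - 61250/3) = -2561090 - 1/(-61247/3) = -2561090 - 1*(-3/61247) = -2561090 + 3/61247 = -156859079227/61247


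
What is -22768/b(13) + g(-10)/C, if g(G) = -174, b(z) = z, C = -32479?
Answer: -739479610/422227 ≈ -1751.4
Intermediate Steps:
-22768/b(13) + g(-10)/C = -22768/13 - 174/(-32479) = -22768*1/13 - 174*(-1/32479) = -22768/13 + 174/32479 = -739479610/422227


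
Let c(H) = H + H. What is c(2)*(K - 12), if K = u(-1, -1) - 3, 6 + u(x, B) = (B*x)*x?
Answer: -88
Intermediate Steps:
u(x, B) = -6 + B*x² (u(x, B) = -6 + (B*x)*x = -6 + B*x²)
c(H) = 2*H
K = -10 (K = (-6 - 1*(-1)²) - 3 = (-6 - 1*1) - 3 = (-6 - 1) - 3 = -7 - 3 = -10)
c(2)*(K - 12) = (2*2)*(-10 - 12) = 4*(-22) = -88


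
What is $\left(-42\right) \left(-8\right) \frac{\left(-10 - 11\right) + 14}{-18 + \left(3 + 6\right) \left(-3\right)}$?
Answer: $\frac{784}{15} \approx 52.267$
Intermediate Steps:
$\left(-42\right) \left(-8\right) \frac{\left(-10 - 11\right) + 14}{-18 + \left(3 + 6\right) \left(-3\right)} = 336 \frac{\left(-10 - 11\right) + 14}{-18 + 9 \left(-3\right)} = 336 \frac{-21 + 14}{-18 - 27} = 336 \left(- \frac{7}{-45}\right) = 336 \left(\left(-7\right) \left(- \frac{1}{45}\right)\right) = 336 \cdot \frac{7}{45} = \frac{784}{15}$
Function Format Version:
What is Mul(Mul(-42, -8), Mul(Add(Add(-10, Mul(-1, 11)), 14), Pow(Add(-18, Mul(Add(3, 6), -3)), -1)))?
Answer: Rational(784, 15) ≈ 52.267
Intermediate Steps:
Mul(Mul(-42, -8), Mul(Add(Add(-10, Mul(-1, 11)), 14), Pow(Add(-18, Mul(Add(3, 6), -3)), -1))) = Mul(336, Mul(Add(Add(-10, -11), 14), Pow(Add(-18, Mul(9, -3)), -1))) = Mul(336, Mul(Add(-21, 14), Pow(Add(-18, -27), -1))) = Mul(336, Mul(-7, Pow(-45, -1))) = Mul(336, Mul(-7, Rational(-1, 45))) = Mul(336, Rational(7, 45)) = Rational(784, 15)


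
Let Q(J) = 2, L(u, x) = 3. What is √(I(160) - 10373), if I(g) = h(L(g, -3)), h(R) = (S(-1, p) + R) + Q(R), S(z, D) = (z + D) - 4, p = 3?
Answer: I*√10370 ≈ 101.83*I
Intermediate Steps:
S(z, D) = -4 + D + z (S(z, D) = (D + z) - 4 = -4 + D + z)
h(R) = R (h(R) = ((-4 + 3 - 1) + R) + 2 = (-2 + R) + 2 = R)
I(g) = 3
√(I(160) - 10373) = √(3 - 10373) = √(-10370) = I*√10370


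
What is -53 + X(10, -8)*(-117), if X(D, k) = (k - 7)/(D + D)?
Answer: 139/4 ≈ 34.750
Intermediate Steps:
X(D, k) = (-7 + k)/(2*D) (X(D, k) = (-7 + k)/((2*D)) = (-7 + k)*(1/(2*D)) = (-7 + k)/(2*D))
-53 + X(10, -8)*(-117) = -53 + ((1/2)*(-7 - 8)/10)*(-117) = -53 + ((1/2)*(1/10)*(-15))*(-117) = -53 - 3/4*(-117) = -53 + 351/4 = 139/4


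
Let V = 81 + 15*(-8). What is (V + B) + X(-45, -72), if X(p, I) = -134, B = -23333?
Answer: -23506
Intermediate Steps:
V = -39 (V = 81 - 120 = -39)
(V + B) + X(-45, -72) = (-39 - 23333) - 134 = -23372 - 134 = -23506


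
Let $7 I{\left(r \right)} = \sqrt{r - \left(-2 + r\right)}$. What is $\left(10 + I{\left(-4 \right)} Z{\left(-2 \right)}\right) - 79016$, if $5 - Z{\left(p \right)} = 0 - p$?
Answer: $-79006 + \frac{3 \sqrt{2}}{7} \approx -79005.0$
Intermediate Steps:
$Z{\left(p \right)} = 5 + p$ ($Z{\left(p \right)} = 5 - \left(0 - p\right) = 5 - - p = 5 + p$)
$I{\left(r \right)} = \frac{\sqrt{2}}{7}$ ($I{\left(r \right)} = \frac{\sqrt{r - \left(-2 + r\right)}}{7} = \frac{\sqrt{2}}{7}$)
$\left(10 + I{\left(-4 \right)} Z{\left(-2 \right)}\right) - 79016 = \left(10 + \frac{\sqrt{2}}{7} \left(5 - 2\right)\right) - 79016 = \left(10 + \frac{\sqrt{2}}{7} \cdot 3\right) - 79016 = \left(10 + \frac{3 \sqrt{2}}{7}\right) - 79016 = -79006 + \frac{3 \sqrt{2}}{7}$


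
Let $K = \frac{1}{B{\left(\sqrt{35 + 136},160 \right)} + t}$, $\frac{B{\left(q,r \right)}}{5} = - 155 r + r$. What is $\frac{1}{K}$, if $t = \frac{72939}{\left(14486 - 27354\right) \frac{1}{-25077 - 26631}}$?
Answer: $\frac{546548053}{3217} \approx 1.6989 \cdot 10^{5}$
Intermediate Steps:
$B{\left(q,r \right)} = - 770 r$ ($B{\left(q,r \right)} = 5 \left(- 155 r + r\right) = 5 \left(- 154 r\right) = - 770 r$)
$t = \frac{942882453}{3217}$ ($t = \frac{72939}{\left(-12868\right) \frac{1}{-51708}} = \frac{72939}{\left(-12868\right) \left(- \frac{1}{51708}\right)} = \frac{72939}{\frac{3217}{12927}} = 72939 \cdot \frac{12927}{3217} = \frac{942882453}{3217} \approx 2.9309 \cdot 10^{5}$)
$K = \frac{3217}{546548053}$ ($K = \frac{1}{\left(-770\right) 160 + \frac{942882453}{3217}} = \frac{1}{-123200 + \frac{942882453}{3217}} = \frac{1}{\frac{546548053}{3217}} = \frac{3217}{546548053} \approx 5.886 \cdot 10^{-6}$)
$\frac{1}{K} = \frac{1}{\frac{3217}{546548053}} = \frac{546548053}{3217}$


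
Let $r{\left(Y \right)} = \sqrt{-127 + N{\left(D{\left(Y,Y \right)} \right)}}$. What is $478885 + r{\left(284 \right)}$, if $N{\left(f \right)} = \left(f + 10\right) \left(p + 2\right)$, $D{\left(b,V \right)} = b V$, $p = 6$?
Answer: $478885 + 3 \sqrt{71689} \approx 4.7969 \cdot 10^{5}$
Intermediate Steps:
$D{\left(b,V \right)} = V b$
$N{\left(f \right)} = 80 + 8 f$ ($N{\left(f \right)} = \left(f + 10\right) \left(6 + 2\right) = \left(10 + f\right) 8 = 80 + 8 f$)
$r{\left(Y \right)} = \sqrt{-47 + 8 Y^{2}}$ ($r{\left(Y \right)} = \sqrt{-127 + \left(80 + 8 Y Y\right)} = \sqrt{-127 + \left(80 + 8 Y^{2}\right)} = \sqrt{-47 + 8 Y^{2}}$)
$478885 + r{\left(284 \right)} = 478885 + \sqrt{-47 + 8 \cdot 284^{2}} = 478885 + \sqrt{-47 + 8 \cdot 80656} = 478885 + \sqrt{-47 + 645248} = 478885 + \sqrt{645201} = 478885 + 3 \sqrt{71689}$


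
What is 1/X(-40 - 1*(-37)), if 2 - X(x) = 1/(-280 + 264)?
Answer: 16/33 ≈ 0.48485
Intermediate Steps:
X(x) = 33/16 (X(x) = 2 - 1/(-280 + 264) = 2 - 1/(-16) = 2 - 1*(-1/16) = 2 + 1/16 = 33/16)
1/X(-40 - 1*(-37)) = 1/(33/16) = 16/33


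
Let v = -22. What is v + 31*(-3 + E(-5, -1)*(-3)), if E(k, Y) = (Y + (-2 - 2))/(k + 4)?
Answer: -580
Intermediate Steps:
E(k, Y) = (-4 + Y)/(4 + k) (E(k, Y) = (Y - 4)/(4 + k) = (-4 + Y)/(4 + k))
v + 31*(-3 + E(-5, -1)*(-3)) = -22 + 31*(-3 + ((-4 - 1)/(4 - 5))*(-3)) = -22 + 31*(-3 + (-5/(-1))*(-3)) = -22 + 31*(-3 - 1*(-5)*(-3)) = -22 + 31*(-3 + 5*(-3)) = -22 + 31*(-3 - 15) = -22 + 31*(-18) = -22 - 558 = -580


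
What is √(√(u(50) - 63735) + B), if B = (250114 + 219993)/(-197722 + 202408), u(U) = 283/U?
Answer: √(455149050 + 453690*I*√6372934)/2130 ≈ 13.638 + 9.2555*I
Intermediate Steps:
B = 42737/426 (B = 470107/4686 = 470107*(1/4686) = 42737/426 ≈ 100.32)
√(√(u(50) - 63735) + B) = √(√(283/50 - 63735) + 42737/426) = √(√(-3186467/50) + 42737/426) = √(I*√6372934/10 + 42737/426) = √(42737/426 + I*√6372934/10)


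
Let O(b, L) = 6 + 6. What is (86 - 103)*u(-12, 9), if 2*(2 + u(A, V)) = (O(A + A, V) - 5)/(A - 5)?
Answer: 75/2 ≈ 37.500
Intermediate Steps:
O(b, L) = 12
u(A, V) = -2 + 7/(2*(-5 + A)) (u(A, V) = -2 + ((12 - 5)/(A - 5))/2 = -2 + (7/(-5 + A))/2 = -2 + 7/(2*(-5 + A)))
(86 - 103)*u(-12, 9) = (86 - 103)*((27 - 4*(-12))/(2*(-5 - 12))) = -17*(27 + 48)/(2*(-17)) = -17*(-1)*75/(2*17) = -17*(-75/34) = 75/2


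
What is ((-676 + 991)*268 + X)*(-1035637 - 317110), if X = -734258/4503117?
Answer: -1755119530858078/15369 ≈ -1.1420e+11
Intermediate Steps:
X = -2506/15369 (X = -734258*1/4503117 = -2506/15369 ≈ -0.16306)
((-676 + 991)*268 + X)*(-1035637 - 317110) = ((-676 + 991)*268 - 2506/15369)*(-1035637 - 317110) = (315*268 - 2506/15369)*(-1352747) = (84420 - 2506/15369)*(-1352747) = (1297448474/15369)*(-1352747) = -1755119530858078/15369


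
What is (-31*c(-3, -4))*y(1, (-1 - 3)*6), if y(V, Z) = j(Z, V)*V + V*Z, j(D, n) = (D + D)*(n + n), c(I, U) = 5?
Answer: 18600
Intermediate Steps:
j(D, n) = 4*D*n (j(D, n) = (2*D)*(2*n) = 4*D*n)
y(V, Z) = V*Z + 4*Z*V² (y(V, Z) = (4*Z*V)*V + V*Z = (4*V*Z)*V + V*Z = 4*Z*V² + V*Z = V*Z + 4*Z*V²)
(-31*c(-3, -4))*y(1, (-1 - 3)*6) = (-31*5)*(1*((-1 - 3)*6)*(1 + 4*1)) = -155*(-4*6)*(1 + 4) = -155*(-24)*5 = -155*(-120) = 18600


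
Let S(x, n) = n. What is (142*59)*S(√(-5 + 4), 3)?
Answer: 25134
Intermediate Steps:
(142*59)*S(√(-5 + 4), 3) = (142*59)*3 = 8378*3 = 25134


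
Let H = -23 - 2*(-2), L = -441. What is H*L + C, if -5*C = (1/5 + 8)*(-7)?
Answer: 209762/25 ≈ 8390.5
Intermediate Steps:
H = -19 (H = -23 - 1*(-4) = -23 + 4 = -19)
C = 287/25 (C = -(1/5 + 8)*(-7)/5 = -41*(-7)/25 = -1/5*(-287/5) = 287/25 ≈ 11.480)
H*L + C = -19*(-441) + 287/25 = 8379 + 287/25 = 209762/25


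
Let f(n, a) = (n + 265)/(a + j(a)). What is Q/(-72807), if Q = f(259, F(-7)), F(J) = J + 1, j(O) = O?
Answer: 131/218421 ≈ 0.00059976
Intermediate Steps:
F(J) = 1 + J
f(n, a) = (265 + n)/(2*a) (f(n, a) = (n + 265)/(a + a) = (265 + n)/((2*a)) = (265 + n)*(1/(2*a)) = (265 + n)/(2*a))
Q = -131/3 (Q = (265 + 259)/(2*(1 - 7)) = (½)*524/(-6) = (½)*(-⅙)*524 = -131/3 ≈ -43.667)
Q/(-72807) = -131/3/(-72807) = -131/3*(-1/72807) = 131/218421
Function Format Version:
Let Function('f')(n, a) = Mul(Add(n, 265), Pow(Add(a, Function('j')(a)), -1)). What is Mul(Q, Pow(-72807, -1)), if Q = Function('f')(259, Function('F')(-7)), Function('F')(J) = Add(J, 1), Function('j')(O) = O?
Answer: Rational(131, 218421) ≈ 0.00059976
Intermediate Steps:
Function('F')(J) = Add(1, J)
Function('f')(n, a) = Mul(Rational(1, 2), Pow(a, -1), Add(265, n)) (Function('f')(n, a) = Mul(Add(n, 265), Pow(Add(a, a), -1)) = Mul(Add(265, n), Pow(Mul(2, a), -1)) = Mul(Add(265, n), Mul(Rational(1, 2), Pow(a, -1))) = Mul(Rational(1, 2), Pow(a, -1), Add(265, n)))
Q = Rational(-131, 3) (Q = Mul(Rational(1, 2), Pow(Add(1, -7), -1), Add(265, 259)) = Mul(Rational(1, 2), Pow(-6, -1), 524) = Mul(Rational(1, 2), Rational(-1, 6), 524) = Rational(-131, 3) ≈ -43.667)
Mul(Q, Pow(-72807, -1)) = Mul(Rational(-131, 3), Pow(-72807, -1)) = Mul(Rational(-131, 3), Rational(-1, 72807)) = Rational(131, 218421)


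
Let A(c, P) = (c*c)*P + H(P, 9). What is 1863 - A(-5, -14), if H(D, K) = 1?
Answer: 2212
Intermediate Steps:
A(c, P) = 1 + P*c**2 (A(c, P) = (c*c)*P + 1 = c**2*P + 1 = P*c**2 + 1 = 1 + P*c**2)
1863 - A(-5, -14) = 1863 - (1 - 14*(-5)**2) = 1863 - (1 - 14*25) = 1863 - (1 - 350) = 1863 - 1*(-349) = 1863 + 349 = 2212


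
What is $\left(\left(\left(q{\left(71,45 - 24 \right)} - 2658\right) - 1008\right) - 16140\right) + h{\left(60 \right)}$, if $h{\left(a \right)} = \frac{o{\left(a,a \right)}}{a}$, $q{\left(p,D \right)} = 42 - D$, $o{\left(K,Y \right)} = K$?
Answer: $-19784$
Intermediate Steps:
$h{\left(a \right)} = 1$ ($h{\left(a \right)} = \frac{a}{a} = 1$)
$\left(\left(\left(q{\left(71,45 - 24 \right)} - 2658\right) - 1008\right) - 16140\right) + h{\left(60 \right)} = \left(\left(\left(\left(42 - \left(45 - 24\right)\right) - 2658\right) - 1008\right) - 16140\right) + 1 = \left(\left(\left(\left(42 - 21\right) - 2658\right) - 1008\right) - 16140\right) + 1 = \left(\left(\left(21 - 2658\right) - 1008\right) - 16140\right) + 1 = \left(\left(-2637 - 1008\right) - 16140\right) + 1 = \left(-3645 - 16140\right) + 1 = -19785 + 1 = -19784$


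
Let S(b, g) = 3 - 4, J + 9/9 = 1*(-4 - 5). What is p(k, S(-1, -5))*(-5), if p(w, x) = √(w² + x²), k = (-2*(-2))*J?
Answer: -5*√1601 ≈ -200.06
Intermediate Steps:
J = -10 (J = -1 + 1*(-4 - 5) = -1 + 1*(-9) = -1 - 9 = -10)
S(b, g) = -1
k = -40 (k = -2*(-2)*(-10) = 4*(-10) = -40)
p(k, S(-1, -5))*(-5) = √((-40)² + (-1)²)*(-5) = √(1600 + 1)*(-5) = √1601*(-5) = -5*√1601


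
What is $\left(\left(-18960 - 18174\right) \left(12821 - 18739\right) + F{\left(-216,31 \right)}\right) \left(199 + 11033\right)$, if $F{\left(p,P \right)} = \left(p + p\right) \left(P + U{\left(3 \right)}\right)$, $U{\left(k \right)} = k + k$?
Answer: $2468153690496$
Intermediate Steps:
$U{\left(k \right)} = 2 k$
$F{\left(p,P \right)} = 2 p \left(6 + P\right)$ ($F{\left(p,P \right)} = \left(p + p\right) \left(P + 2 \cdot 3\right) = 2 p \left(P + 6\right) = 2 p \left(6 + P\right)$)
$\left(\left(-18960 - 18174\right) \left(12821 - 18739\right) + F{\left(-216,31 \right)}\right) \left(199 + 11033\right) = \left(\left(-18960 - 18174\right) \left(12821 - 18739\right) + 2 \left(-216\right) \left(6 + 31\right)\right) \left(199 + 11033\right) = \left(\left(-37134\right) \left(-5918\right) + 2 \left(-216\right) 37\right) 11232 = \left(219759012 - 15984\right) 11232 = 219743028 \cdot 11232 = 2468153690496$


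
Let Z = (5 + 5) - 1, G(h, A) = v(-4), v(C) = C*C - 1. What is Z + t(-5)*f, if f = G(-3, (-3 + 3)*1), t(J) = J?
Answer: -66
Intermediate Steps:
v(C) = -1 + C² (v(C) = C² - 1 = -1 + C²)
G(h, A) = 15 (G(h, A) = -1 + (-4)² = -1 + 16 = 15)
Z = 9 (Z = 10 - 1 = 9)
f = 15
Z + t(-5)*f = 9 - 5*15 = 9 - 75 = -66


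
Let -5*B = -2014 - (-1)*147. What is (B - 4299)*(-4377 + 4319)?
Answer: 1138424/5 ≈ 2.2768e+5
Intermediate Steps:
B = 1867/5 (B = -(-2014 - (-1)*147)/5 = -(-2014 - 1*(-147))/5 = -(-2014 + 147)/5 = -1/5*(-1867) = 1867/5 ≈ 373.40)
(B - 4299)*(-4377 + 4319) = (1867/5 - 4299)*(-4377 + 4319) = -19628/5*(-58) = 1138424/5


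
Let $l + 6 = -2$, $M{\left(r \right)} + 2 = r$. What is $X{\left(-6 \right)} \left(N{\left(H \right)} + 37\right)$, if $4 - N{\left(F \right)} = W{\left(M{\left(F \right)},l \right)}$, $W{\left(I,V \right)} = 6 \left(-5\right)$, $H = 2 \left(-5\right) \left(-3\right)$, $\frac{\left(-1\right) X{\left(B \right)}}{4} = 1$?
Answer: $-284$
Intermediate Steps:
$M{\left(r \right)} = -2 + r$
$l = -8$ ($l = -6 - 2 = -8$)
$X{\left(B \right)} = -4$ ($X{\left(B \right)} = \left(-4\right) 1 = -4$)
$H = 30$ ($H = \left(-10\right) \left(-3\right) = 30$)
$W{\left(I,V \right)} = -30$
$N{\left(F \right)} = 34$ ($N{\left(F \right)} = 4 - -30 = 4 + 30 = 34$)
$X{\left(-6 \right)} \left(N{\left(H \right)} + 37\right) = - 4 \left(34 + 37\right) = \left(-4\right) 71 = -284$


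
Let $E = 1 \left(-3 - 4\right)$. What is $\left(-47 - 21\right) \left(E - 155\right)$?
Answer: $11016$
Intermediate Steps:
$E = -7$ ($E = 1 \left(-7\right) = -7$)
$\left(-47 - 21\right) \left(E - 155\right) = \left(-47 - 21\right) \left(-7 - 155\right) = \left(-47 - 21\right) \left(-162\right) = \left(-68\right) \left(-162\right) = 11016$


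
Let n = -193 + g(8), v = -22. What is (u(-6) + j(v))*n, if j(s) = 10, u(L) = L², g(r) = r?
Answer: -8510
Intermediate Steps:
n = -185 (n = -193 + 8 = -185)
(u(-6) + j(v))*n = ((-6)² + 10)*(-185) = (36 + 10)*(-185) = 46*(-185) = -8510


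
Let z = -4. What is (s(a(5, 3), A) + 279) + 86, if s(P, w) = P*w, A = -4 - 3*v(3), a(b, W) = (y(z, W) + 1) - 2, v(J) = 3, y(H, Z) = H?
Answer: 430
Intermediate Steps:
a(b, W) = -5 (a(b, W) = (-4 + 1) - 2 = -3 - 2 = -5)
A = -13 (A = -4 - 3*3 = -4 - 9 = -13)
(s(a(5, 3), A) + 279) + 86 = (-5*(-13) + 279) + 86 = (65 + 279) + 86 = 344 + 86 = 430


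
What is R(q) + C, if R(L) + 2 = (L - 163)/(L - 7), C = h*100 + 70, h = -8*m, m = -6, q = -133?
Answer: 170454/35 ≈ 4870.1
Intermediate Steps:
h = 48 (h = -8*(-6) = 48)
C = 4870 (C = 48*100 + 70 = 4800 + 70 = 4870)
R(L) = -2 + (-163 + L)/(-7 + L) (R(L) = -2 + (L - 163)/(L - 7) = -2 + (-163 + L)/(-7 + L))
R(q) + C = (-149 - 1*(-133))/(-7 - 133) + 4870 = (-149 + 133)/(-140) + 4870 = -1/140*(-16) + 4870 = 4/35 + 4870 = 170454/35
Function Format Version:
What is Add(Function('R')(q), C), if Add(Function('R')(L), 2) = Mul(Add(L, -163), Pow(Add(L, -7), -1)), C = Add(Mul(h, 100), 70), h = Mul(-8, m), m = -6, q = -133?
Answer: Rational(170454, 35) ≈ 4870.1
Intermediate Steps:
h = 48 (h = Mul(-8, -6) = 48)
C = 4870 (C = Add(Mul(48, 100), 70) = Add(4800, 70) = 4870)
Function('R')(L) = Add(-2, Mul(Pow(Add(-7, L), -1), Add(-163, L))) (Function('R')(L) = Add(-2, Mul(Add(L, -163), Pow(Add(L, -7), -1))) = Add(-2, Mul(Add(-163, L), Pow(Add(-7, L), -1))) = Add(-2, Mul(Pow(Add(-7, L), -1), Add(-163, L))))
Add(Function('R')(q), C) = Add(Mul(Pow(Add(-7, -133), -1), Add(-149, Mul(-1, -133))), 4870) = Add(Mul(Pow(-140, -1), Add(-149, 133)), 4870) = Add(Mul(Rational(-1, 140), -16), 4870) = Add(Rational(4, 35), 4870) = Rational(170454, 35)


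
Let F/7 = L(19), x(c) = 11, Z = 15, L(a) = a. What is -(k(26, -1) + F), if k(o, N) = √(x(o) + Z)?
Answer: -133 - √26 ≈ -138.10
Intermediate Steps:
F = 133 (F = 7*19 = 133)
k(o, N) = √26 (k(o, N) = √(11 + 15) = √26)
-(k(26, -1) + F) = -(√26 + 133) = -(133 + √26) = -133 - √26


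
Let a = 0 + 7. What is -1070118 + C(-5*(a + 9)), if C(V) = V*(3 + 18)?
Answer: -1071798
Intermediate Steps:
a = 7
C(V) = 21*V (C(V) = V*21 = 21*V)
-1070118 + C(-5*(a + 9)) = -1070118 + 21*(-5*(7 + 9)) = -1070118 + 21*(-5*16) = -1070118 + 21*(-80) = -1070118 - 1680 = -1071798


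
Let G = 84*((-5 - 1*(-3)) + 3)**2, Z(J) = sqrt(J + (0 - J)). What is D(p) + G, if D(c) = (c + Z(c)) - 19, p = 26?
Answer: 91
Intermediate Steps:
Z(J) = 0 (Z(J) = sqrt(J - J) = sqrt(0) = 0)
G = 84 (G = 84*((-5 + 3) + 3)**2 = 84*(-2 + 3)**2 = 84*1**2 = 84*1 = 84)
D(c) = -19 + c (D(c) = (c + 0) - 19 = c - 19 = -19 + c)
D(p) + G = (-19 + 26) + 84 = 7 + 84 = 91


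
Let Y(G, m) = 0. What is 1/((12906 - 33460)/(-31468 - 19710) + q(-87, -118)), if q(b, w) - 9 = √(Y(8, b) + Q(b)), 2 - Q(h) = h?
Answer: -6156150442/399151885 + 654796921*√89/399151885 ≈ 0.053091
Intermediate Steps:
Q(h) = 2 - h
q(b, w) = 9 + √(2 - b) (q(b, w) = 9 + √(0 + (2 - b)) = 9 + √(2 - b))
1/((12906 - 33460)/(-31468 - 19710) + q(-87, -118)) = 1/((12906 - 33460)/(-31468 - 19710) + (9 + √(2 - 1*(-87)))) = 1/(-20554/(-51178) + (9 + √(2 + 87))) = 1/(-20554*(-1/51178) + (9 + √89)) = 1/(10277/25589 + (9 + √89)) = 1/(240578/25589 + √89)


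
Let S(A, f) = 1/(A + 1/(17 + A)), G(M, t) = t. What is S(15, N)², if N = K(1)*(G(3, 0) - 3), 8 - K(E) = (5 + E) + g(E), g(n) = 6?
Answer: 1024/231361 ≈ 0.0044260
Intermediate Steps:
K(E) = -3 - E (K(E) = 8 - ((5 + E) + 6) = 8 - (11 + E) = 8 + (-11 - E) = -3 - E)
N = 12 (N = (-3 - 1*1)*(0 - 3) = (-3 - 1)*(-3) = -4*(-3) = 12)
S(15, N)² = ((17 + 15)/(1 + 15² + 17*15))² = (32/(1 + 225 + 255))² = (32/481)² = 1024/231361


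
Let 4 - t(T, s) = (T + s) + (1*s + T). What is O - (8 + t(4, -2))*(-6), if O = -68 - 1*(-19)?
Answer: -1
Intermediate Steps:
t(T, s) = 4 - 2*T - 2*s (t(T, s) = 4 - ((T + s) + (1*s + T)) = 4 - ((T + s) + (s + T)) = 4 - ((T + s) + (T + s)) = 4 - (2*T + 2*s) = 4 + (-2*T - 2*s) = 4 - 2*T - 2*s)
O = -49 (O = -68 + 19 = -49)
O - (8 + t(4, -2))*(-6) = -49 - (8 + (4 - 2*4 - 2*(-2)))*(-6) = -49 - (8 + (4 - 8 + 4))*(-6) = -49 - (8 + 0)*(-6) = -49 - 8*(-6) = -49 - 1*(-48) = -49 + 48 = -1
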